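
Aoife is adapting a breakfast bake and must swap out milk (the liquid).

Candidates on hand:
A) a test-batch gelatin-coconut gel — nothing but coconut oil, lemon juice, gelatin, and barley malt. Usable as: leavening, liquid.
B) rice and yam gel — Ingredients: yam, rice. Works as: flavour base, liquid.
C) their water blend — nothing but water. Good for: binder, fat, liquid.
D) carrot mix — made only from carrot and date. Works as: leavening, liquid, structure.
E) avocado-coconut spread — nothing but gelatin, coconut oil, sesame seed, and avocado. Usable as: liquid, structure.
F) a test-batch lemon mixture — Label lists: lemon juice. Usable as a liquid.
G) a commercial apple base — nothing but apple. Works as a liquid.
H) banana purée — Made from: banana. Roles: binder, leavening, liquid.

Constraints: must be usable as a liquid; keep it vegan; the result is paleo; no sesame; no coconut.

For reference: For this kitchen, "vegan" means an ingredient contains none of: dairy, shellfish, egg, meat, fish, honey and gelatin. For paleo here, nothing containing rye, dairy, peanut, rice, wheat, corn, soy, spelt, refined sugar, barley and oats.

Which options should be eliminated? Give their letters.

A, B, E

A: has gelatin, so not vegan; has barley malt, so not paleo (and 1 more) — no
B: has rice, so not paleo — reject
C: only water; none excluded — OK
D: paleo, no coconut — keep
E: has gelatin, so not vegan; has sesame seed, so not sesame-free (and 1 more) — out
F: no coconut, vegan — keep
G: all constraints satisfied — valid
H: only banana; none excluded — keep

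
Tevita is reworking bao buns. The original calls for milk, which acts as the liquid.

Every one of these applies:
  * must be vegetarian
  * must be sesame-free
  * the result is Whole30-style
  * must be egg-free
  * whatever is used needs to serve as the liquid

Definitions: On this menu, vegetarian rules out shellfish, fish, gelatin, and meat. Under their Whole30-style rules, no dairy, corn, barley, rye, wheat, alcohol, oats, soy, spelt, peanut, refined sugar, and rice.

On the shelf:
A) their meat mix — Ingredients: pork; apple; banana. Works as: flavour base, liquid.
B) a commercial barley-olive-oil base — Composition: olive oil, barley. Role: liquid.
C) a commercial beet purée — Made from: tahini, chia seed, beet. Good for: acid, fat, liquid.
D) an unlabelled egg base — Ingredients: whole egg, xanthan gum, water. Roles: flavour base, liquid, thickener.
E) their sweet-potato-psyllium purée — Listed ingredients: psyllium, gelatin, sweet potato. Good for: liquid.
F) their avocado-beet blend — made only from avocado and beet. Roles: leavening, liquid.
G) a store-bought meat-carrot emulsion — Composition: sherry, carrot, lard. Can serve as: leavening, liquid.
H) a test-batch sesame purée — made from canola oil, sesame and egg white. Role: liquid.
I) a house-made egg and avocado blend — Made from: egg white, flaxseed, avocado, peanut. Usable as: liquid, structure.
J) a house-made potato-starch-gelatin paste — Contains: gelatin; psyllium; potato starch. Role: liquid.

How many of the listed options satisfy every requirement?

1

A: has pork, so not vegetarian — no
B: has barley, so not Whole30-style — no
C: has tahini, so not sesame-free — out
D: has whole egg, so not egg-free — no
E: has gelatin, so not vegetarian — out
F: no egg, no sesame — valid
G: has lard, so not vegetarian; has sherry, so not Whole30-style — out
H: has sesame, so not sesame-free; has egg white, so not egg-free — no
I: has peanut, so not Whole30-style; has egg white, so not egg-free — no
J: has gelatin, so not vegetarian — out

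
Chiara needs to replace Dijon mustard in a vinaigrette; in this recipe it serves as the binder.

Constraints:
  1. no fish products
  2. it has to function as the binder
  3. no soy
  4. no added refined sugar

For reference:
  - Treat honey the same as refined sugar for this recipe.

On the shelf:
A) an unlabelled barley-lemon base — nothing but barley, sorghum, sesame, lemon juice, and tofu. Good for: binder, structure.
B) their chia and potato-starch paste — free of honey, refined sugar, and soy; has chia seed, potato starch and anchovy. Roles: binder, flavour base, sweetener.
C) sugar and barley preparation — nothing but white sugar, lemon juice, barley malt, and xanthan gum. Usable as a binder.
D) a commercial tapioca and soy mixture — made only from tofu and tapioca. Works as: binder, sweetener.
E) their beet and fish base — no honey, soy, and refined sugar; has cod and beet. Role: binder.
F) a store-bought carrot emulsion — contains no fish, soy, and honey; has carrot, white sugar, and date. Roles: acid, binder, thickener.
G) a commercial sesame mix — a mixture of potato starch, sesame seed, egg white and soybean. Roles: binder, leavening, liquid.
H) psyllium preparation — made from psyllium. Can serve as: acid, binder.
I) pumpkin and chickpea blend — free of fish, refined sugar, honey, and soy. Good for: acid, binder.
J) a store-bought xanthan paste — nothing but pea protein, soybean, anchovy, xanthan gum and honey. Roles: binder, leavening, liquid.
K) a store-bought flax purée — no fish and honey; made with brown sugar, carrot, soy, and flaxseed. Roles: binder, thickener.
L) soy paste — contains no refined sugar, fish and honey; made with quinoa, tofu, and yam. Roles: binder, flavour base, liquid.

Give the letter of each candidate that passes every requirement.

H, I

A: has tofu, so not soy-free — no
B: has anchovy, so not fish-free — reject
C: has white sugar, so not no-added-sugar — no
D: has tofu, so not soy-free — no
E: has cod, so not fish-free — out
F: has white sugar, so not no-added-sugar — out
G: has soybean, so not soy-free — out
H: works as a binder, no fish, no-added-sugar — keep
I: all constraints satisfied — OK
J: has soybean, so not soy-free; has anchovy, so not fish-free (and 1 more) — no
K: has soy, so not soy-free; has brown sugar, so not no-added-sugar — no
L: has tofu, so not soy-free — out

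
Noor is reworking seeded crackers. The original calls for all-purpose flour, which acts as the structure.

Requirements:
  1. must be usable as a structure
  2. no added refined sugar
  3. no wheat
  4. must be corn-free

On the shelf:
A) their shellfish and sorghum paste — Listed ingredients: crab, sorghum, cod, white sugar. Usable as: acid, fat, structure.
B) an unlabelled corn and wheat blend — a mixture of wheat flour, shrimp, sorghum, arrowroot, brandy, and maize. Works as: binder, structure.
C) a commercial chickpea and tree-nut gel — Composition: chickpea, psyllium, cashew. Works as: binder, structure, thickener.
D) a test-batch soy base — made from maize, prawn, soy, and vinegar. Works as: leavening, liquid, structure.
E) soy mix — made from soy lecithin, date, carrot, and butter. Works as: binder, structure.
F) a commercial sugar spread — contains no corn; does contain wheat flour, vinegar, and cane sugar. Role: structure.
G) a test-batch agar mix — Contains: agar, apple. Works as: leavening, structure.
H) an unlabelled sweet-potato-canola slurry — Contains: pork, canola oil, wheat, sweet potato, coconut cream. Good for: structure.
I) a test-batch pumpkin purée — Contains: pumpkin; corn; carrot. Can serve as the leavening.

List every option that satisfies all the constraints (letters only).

C, E, G

A: has white sugar, so not no-added-sugar — reject
B: has wheat flour, so not wheat-free; has maize, so not corn-free — reject
C: no refined sugar, no wheat — OK
D: has maize, so not corn-free — out
E: nothing on the exclusion list — valid
F: has cane sugar, so not no-added-sugar; has wheat flour, so not wheat-free — no
G: nothing on the exclusion list — keep
H: has wheat, so not wheat-free — reject
I: not usable as a structure; has corn, so not corn-free — reject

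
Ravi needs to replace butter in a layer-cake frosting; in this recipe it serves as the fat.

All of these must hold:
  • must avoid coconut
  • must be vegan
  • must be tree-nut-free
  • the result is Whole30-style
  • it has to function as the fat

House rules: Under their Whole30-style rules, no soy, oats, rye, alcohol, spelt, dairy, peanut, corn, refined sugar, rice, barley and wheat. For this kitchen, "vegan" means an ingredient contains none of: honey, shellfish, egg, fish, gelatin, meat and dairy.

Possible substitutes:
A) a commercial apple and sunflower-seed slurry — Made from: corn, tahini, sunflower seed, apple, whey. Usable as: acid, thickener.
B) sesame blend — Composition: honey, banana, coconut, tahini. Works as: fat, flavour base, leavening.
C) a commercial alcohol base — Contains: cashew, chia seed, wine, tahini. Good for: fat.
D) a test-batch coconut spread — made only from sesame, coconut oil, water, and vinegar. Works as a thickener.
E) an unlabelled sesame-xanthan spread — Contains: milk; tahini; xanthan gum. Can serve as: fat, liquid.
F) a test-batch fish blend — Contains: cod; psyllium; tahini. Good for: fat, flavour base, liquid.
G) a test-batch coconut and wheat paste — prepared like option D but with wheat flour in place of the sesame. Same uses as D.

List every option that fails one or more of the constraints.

A: not usable as a fat; has corn, so not Whole30-style (and 1 more) — out
B: has honey, so not vegan; has coconut, so not coconut-free — no
C: has wine, so not Whole30-style; has cashew, so not tree-nut-free — no
D: not usable as a fat; has coconut oil, so not coconut-free — no
E: has milk, so not Whole30-style; has milk, so not vegan — out
F: has cod, so not vegan — out
G: not usable as a fat; has wheat flour, so not Whole30-style (and 1 more) — reject

A, B, C, D, E, F, G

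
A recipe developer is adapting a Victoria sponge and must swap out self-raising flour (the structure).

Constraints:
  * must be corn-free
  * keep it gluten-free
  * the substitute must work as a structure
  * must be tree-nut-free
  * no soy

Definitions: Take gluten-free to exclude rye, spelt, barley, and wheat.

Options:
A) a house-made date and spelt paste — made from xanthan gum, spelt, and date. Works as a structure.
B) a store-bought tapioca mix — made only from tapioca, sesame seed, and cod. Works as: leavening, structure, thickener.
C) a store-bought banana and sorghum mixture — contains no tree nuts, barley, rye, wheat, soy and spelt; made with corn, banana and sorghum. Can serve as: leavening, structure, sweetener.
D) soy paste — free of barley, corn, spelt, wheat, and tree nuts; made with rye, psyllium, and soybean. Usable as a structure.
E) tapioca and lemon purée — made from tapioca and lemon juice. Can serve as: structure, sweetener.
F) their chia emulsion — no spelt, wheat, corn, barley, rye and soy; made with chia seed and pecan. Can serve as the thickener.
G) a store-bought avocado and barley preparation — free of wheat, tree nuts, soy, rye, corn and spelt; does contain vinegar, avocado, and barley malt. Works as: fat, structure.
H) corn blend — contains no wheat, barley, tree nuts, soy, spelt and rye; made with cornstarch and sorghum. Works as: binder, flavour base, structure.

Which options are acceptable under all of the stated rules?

B, E

A: has spelt, so not gluten-free — out
B: works as a structure, no soy, no tree nuts — keep
C: has corn, so not corn-free — reject
D: has rye, so not gluten-free; has soybean, so not soy-free — reject
E: no soy, no tree nuts — keep
F: not usable as a structure; has pecan, so not tree-nut-free — reject
G: has barley malt, so not gluten-free — reject
H: has cornstarch, so not corn-free — out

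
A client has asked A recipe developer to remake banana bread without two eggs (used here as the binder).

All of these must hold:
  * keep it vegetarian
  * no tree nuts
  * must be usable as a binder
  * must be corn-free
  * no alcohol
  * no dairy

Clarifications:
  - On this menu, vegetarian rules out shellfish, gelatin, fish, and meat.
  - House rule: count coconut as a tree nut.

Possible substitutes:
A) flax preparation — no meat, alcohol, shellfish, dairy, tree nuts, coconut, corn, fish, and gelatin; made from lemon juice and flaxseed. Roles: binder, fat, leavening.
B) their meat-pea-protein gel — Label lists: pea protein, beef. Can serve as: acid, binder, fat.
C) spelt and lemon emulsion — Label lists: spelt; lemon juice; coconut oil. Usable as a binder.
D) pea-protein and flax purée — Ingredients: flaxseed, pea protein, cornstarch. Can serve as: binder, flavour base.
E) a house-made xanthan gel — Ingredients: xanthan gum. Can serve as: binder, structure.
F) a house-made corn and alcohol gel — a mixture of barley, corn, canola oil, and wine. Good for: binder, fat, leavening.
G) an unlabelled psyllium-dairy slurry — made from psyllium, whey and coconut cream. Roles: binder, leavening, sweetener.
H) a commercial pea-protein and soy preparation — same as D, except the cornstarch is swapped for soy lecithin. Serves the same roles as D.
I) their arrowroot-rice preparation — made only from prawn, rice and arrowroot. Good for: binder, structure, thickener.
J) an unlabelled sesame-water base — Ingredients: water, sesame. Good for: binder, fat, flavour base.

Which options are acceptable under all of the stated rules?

A: nothing on the exclusion list — valid
B: has beef, so not vegetarian — out
C: has coconut oil, so not tree-nut-free — reject
D: has cornstarch, so not corn-free — reject
E: works as a binder, no dairy, vegetarian — valid
F: has corn, so not corn-free; has wine, so not alcohol-free — reject
G: has coconut cream, so not tree-nut-free; has whey, so not dairy-free — no
H: only soy lecithin, pea protein, and flaxseed; none excluded — keep
I: has prawn, so not vegetarian — no
J: only sesame and water; none excluded — keep

A, E, H, J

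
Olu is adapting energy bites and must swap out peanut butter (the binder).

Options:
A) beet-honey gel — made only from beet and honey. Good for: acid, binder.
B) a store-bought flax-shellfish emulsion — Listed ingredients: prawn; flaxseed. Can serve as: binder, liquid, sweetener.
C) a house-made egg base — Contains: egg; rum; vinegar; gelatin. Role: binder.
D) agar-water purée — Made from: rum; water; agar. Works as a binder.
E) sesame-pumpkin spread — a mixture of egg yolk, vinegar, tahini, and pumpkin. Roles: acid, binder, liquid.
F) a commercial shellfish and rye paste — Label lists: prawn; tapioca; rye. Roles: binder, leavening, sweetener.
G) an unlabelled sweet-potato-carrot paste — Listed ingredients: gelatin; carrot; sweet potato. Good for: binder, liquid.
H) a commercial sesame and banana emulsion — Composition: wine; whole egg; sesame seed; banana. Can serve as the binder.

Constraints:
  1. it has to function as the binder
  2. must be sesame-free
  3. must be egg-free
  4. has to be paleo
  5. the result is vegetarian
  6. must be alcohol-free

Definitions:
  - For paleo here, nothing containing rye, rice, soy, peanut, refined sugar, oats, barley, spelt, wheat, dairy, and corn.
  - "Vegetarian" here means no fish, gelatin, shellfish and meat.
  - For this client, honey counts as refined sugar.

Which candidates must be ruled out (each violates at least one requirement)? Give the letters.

A: has honey, so not paleo — out
B: has prawn, so not vegetarian — no
C: has gelatin, so not vegetarian; has egg, so not egg-free (and 1 more) — no
D: has rum, so not alcohol-free — out
E: has egg yolk, so not egg-free; has tahini, so not sesame-free — reject
F: has rye, so not paleo; has prawn, so not vegetarian — out
G: has gelatin, so not vegetarian — reject
H: has whole egg, so not egg-free; has wine, so not alcohol-free (and 1 more) — no

A, B, C, D, E, F, G, H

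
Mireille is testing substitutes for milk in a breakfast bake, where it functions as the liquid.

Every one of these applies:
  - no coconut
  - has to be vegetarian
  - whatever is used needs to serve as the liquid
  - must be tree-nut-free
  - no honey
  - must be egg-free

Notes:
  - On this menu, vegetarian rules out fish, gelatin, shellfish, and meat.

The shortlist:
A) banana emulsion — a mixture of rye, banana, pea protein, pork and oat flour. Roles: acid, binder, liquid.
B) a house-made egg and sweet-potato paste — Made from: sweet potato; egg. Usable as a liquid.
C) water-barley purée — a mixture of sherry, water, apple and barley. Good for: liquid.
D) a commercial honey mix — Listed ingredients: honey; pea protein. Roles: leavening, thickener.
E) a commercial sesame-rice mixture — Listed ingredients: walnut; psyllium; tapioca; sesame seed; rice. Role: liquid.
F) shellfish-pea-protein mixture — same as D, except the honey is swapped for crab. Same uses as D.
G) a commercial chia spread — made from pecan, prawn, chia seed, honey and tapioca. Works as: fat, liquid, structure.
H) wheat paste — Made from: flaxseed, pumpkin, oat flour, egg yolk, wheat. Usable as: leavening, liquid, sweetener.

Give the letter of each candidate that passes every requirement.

A: has pork, so not vegetarian — no
B: has egg, so not egg-free — reject
C: no coconut, no honey — valid
D: not usable as a liquid; has honey, so not honey-free — no
E: has walnut, so not tree-nut-free — no
F: not usable as a liquid; has crab, so not vegetarian — out
G: has prawn, so not vegetarian; has honey, so not honey-free (and 1 more) — out
H: has egg yolk, so not egg-free — no

C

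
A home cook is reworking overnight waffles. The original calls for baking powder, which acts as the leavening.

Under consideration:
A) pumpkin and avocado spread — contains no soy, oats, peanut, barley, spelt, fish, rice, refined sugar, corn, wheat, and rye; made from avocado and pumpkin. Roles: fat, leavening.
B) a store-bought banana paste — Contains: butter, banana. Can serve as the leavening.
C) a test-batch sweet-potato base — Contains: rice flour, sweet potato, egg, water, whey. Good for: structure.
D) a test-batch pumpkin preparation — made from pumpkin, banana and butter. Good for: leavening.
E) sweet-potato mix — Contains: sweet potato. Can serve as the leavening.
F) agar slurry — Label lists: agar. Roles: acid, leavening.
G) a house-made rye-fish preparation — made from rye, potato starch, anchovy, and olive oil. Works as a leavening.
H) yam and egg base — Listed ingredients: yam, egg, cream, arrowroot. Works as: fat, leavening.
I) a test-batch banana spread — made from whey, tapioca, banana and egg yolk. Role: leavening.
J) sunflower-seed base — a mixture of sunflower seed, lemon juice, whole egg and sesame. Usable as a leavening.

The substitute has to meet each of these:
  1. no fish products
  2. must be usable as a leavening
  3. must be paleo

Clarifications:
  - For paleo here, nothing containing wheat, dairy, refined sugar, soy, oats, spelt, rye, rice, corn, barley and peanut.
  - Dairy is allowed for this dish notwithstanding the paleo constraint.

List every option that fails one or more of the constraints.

A: paleo, no fish — valid
B: dairy is permitted under the paleo carve-out; nothing else excluded — keep
C: not usable as a leavening; has rice flour, so not paleo — no
D: dairy is permitted under the paleo carve-out; nothing else excluded — valid
E: works as a leavening, no fish, paleo — valid
F: only agar; none excluded — keep
G: has rye, so not paleo; has anchovy, so not fish-free — no
H: dairy is permitted under the paleo carve-out; nothing else excluded — OK
I: dairy is permitted under the paleo carve-out; nothing else excluded — keep
J: works as a leavening, paleo, no fish — OK

C, G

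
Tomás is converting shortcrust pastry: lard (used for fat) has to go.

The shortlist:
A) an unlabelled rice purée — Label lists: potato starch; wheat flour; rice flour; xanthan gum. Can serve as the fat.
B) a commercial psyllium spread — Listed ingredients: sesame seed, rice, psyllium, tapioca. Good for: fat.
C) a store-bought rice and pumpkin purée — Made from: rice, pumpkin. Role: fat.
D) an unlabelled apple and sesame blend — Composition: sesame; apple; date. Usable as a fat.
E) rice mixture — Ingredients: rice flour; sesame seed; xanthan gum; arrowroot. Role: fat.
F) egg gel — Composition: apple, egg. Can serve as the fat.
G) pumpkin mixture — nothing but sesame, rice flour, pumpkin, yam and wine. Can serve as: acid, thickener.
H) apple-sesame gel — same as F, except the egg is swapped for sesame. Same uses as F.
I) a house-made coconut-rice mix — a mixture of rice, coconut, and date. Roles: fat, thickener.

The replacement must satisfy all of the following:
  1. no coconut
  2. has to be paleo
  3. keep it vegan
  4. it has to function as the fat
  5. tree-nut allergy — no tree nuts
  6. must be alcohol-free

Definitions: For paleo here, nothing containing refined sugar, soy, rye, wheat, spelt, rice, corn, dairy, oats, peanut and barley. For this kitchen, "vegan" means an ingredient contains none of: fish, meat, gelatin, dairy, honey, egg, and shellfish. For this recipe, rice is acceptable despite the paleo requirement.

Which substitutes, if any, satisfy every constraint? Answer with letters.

A: has wheat flour, so not paleo — no
B: rice is permitted under the paleo carve-out; nothing else excluded — OK
C: rice is permitted under the paleo carve-out; nothing else excluded — OK
D: only sesame, apple and date; none excluded — keep
E: rice is permitted under the paleo carve-out; nothing else excluded — OK
F: has egg, so not vegan — no
G: not usable as a fat; has wine, so not alcohol-free — out
H: no coconut, paleo — OK
I: has coconut, so not coconut-free — no

B, C, D, E, H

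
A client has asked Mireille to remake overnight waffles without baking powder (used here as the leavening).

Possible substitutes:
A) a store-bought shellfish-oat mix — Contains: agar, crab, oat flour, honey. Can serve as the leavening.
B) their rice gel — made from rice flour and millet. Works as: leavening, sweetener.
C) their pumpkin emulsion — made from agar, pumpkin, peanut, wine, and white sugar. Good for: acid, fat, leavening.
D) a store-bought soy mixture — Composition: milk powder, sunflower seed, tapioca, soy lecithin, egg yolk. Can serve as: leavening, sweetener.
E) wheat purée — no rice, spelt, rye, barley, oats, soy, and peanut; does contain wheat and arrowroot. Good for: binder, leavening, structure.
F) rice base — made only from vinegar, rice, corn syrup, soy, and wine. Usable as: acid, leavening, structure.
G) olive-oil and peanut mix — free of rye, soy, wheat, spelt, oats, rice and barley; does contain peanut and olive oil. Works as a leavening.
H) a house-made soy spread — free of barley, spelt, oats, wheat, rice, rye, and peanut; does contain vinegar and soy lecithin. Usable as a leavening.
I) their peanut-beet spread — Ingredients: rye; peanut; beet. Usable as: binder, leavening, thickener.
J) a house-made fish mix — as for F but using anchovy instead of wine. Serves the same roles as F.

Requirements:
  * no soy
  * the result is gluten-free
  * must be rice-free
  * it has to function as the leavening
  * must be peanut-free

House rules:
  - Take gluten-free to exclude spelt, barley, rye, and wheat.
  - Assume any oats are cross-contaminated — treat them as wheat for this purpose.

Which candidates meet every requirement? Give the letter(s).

none

A: has oat flour, so not gluten-free — no
B: has rice flour, so not rice-free — reject
C: has peanut, so not peanut-free — reject
D: has soy lecithin, so not soy-free — reject
E: has wheat, so not gluten-free — no
F: has rice, so not rice-free; has soy, so not soy-free — no
G: has peanut, so not peanut-free — reject
H: has soy lecithin, so not soy-free — out
I: has rye, so not gluten-free; has peanut, so not peanut-free — no
J: has rice, so not rice-free; has soy, so not soy-free — reject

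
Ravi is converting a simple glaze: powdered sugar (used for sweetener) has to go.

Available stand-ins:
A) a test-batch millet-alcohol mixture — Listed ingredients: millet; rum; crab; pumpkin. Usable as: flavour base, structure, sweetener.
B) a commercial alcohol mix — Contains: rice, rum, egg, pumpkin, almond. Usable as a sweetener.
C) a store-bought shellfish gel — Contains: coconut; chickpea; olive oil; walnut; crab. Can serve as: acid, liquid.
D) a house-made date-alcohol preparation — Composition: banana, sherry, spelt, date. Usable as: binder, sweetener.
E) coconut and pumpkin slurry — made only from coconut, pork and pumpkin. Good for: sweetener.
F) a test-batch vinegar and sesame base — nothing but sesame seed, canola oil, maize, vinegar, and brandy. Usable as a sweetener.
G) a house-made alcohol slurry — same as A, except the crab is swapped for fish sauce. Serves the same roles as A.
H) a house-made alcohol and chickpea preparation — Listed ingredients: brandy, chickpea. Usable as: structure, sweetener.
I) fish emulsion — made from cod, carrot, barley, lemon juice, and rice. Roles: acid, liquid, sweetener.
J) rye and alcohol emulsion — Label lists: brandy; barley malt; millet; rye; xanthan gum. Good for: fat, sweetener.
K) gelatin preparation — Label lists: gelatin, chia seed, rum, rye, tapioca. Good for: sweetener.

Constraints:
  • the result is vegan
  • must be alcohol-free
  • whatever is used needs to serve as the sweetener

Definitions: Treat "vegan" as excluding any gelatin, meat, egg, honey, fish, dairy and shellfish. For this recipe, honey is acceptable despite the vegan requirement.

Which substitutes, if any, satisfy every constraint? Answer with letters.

none

A: has crab, so not vegan; has rum, so not alcohol-free — reject
B: has egg, so not vegan; has rum, so not alcohol-free — reject
C: not usable as a sweetener; has crab, so not vegan — out
D: has sherry, so not alcohol-free — no
E: has pork, so not vegan — reject
F: has brandy, so not alcohol-free — reject
G: has fish sauce, so not vegan; has rum, so not alcohol-free — out
H: has brandy, so not alcohol-free — reject
I: has cod, so not vegan — reject
J: has brandy, so not alcohol-free — reject
K: has gelatin, so not vegan; has rum, so not alcohol-free — out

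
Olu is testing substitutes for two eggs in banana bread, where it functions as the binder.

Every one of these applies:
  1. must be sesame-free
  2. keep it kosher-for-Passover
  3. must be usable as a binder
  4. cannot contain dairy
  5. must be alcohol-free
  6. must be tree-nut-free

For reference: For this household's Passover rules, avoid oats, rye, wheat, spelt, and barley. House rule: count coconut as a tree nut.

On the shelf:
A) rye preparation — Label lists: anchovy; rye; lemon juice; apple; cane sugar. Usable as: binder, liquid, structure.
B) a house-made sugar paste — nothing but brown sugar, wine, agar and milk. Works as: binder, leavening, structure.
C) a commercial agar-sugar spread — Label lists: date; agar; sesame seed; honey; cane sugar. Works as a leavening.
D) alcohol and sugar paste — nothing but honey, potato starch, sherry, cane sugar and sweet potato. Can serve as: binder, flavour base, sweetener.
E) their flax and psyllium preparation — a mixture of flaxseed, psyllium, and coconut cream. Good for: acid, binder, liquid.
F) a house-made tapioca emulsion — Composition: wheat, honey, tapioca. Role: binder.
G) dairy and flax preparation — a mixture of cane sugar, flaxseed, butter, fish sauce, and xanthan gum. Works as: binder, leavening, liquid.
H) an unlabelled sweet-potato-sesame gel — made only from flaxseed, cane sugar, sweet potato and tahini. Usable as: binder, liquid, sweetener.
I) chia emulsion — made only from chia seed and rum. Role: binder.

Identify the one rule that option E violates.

usable as a binder: satisfied
kosher-for-Passover: satisfied
dairy-free: satisfied
sesame-free: satisfied
alcohol-free: satisfied
tree-nut-free: has coconut cream — fails

tree-nut-free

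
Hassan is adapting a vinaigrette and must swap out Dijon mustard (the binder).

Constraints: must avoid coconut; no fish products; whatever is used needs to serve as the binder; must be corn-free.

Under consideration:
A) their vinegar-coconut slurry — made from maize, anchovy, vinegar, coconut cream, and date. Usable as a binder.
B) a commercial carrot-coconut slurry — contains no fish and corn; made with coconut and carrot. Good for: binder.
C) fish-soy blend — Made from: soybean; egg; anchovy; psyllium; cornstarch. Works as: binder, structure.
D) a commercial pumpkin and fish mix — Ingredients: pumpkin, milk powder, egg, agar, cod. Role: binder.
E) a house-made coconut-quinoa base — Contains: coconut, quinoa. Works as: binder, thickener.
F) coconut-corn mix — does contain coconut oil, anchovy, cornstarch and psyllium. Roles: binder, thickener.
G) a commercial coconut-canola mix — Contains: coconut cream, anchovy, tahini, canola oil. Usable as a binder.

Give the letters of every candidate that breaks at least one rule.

A, B, C, D, E, F, G

A: has anchovy, so not fish-free; has coconut cream, so not coconut-free (and 1 more) — out
B: has coconut, so not coconut-free — no
C: has anchovy, so not fish-free; has cornstarch, so not corn-free — reject
D: has cod, so not fish-free — no
E: has coconut, so not coconut-free — reject
F: has anchovy, so not fish-free; has coconut oil, so not coconut-free (and 1 more) — no
G: has anchovy, so not fish-free; has coconut cream, so not coconut-free — reject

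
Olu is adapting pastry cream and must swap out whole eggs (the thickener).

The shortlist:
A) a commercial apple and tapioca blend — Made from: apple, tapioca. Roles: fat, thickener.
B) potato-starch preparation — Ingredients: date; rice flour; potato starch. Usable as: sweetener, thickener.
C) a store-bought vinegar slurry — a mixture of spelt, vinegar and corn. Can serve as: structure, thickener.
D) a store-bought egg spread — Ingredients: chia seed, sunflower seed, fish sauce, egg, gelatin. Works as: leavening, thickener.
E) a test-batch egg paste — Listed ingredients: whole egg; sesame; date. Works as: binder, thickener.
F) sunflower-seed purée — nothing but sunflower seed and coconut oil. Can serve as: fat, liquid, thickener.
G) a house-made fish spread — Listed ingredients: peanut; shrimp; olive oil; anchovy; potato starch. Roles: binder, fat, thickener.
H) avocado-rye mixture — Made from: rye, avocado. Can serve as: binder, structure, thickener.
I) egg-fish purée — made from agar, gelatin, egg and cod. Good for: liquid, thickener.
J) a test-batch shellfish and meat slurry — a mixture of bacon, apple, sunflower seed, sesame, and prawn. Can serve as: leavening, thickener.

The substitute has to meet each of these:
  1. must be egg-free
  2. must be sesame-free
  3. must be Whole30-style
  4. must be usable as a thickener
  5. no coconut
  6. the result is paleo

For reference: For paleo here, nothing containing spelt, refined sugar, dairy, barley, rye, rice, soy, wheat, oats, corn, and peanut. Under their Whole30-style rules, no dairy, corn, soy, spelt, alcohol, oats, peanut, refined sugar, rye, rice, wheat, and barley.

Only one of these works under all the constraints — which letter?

A

A: only tapioca and apple; none excluded — OK
B: has rice flour, so not paleo; has rice flour, so not Whole30-style — no
C: has corn, so not paleo; has corn, so not Whole30-style — out
D: has egg, so not egg-free — reject
E: has whole egg, so not egg-free; has sesame, so not sesame-free — out
F: has coconut oil, so not coconut-free — reject
G: has peanut, so not paleo; has peanut, so not Whole30-style — reject
H: has rye, so not paleo; has rye, so not Whole30-style — out
I: has egg, so not egg-free — out
J: has sesame, so not sesame-free — reject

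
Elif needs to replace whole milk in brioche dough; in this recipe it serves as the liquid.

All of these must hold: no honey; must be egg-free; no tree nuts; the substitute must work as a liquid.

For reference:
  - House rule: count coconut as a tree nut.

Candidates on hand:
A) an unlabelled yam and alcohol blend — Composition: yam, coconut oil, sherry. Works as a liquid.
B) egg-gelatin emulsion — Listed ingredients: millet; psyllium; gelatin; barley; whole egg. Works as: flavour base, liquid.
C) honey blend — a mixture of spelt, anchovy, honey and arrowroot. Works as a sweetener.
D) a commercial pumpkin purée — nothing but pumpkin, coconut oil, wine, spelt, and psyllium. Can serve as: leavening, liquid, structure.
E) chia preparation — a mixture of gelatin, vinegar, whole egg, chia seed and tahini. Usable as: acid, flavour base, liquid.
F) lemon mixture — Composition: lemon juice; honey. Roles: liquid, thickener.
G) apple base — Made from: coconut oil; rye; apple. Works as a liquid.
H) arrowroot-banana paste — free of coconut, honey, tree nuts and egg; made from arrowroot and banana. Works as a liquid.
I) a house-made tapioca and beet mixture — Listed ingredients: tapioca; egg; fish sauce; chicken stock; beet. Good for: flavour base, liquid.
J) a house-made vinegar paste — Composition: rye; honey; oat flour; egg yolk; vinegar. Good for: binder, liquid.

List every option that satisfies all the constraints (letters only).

H

A: has coconut oil, so not tree-nut-free — no
B: has whole egg, so not egg-free — out
C: not usable as a liquid; has honey, so not honey-free — out
D: has coconut oil, so not tree-nut-free — out
E: has whole egg, so not egg-free — reject
F: has honey, so not honey-free — out
G: has coconut oil, so not tree-nut-free — out
H: works as a liquid, tree-nut-free, no honey — keep
I: has egg, so not egg-free — reject
J: has egg yolk, so not egg-free; has honey, so not honey-free — reject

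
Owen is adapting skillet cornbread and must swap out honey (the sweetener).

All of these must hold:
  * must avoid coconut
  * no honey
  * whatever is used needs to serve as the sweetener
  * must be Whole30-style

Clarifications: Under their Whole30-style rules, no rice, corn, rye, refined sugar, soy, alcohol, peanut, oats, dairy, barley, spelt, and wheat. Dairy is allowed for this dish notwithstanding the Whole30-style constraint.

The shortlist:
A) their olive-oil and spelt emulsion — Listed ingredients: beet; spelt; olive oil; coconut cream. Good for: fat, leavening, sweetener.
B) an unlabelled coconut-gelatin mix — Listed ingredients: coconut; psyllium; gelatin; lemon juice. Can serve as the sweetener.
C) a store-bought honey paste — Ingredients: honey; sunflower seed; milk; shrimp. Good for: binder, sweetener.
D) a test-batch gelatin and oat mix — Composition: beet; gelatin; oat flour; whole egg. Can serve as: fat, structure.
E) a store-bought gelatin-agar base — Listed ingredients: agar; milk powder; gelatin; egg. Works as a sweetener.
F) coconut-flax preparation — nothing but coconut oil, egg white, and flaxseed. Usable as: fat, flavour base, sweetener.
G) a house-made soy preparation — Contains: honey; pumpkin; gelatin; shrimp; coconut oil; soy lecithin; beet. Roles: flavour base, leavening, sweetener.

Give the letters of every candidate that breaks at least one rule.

A: has spelt, so not Whole30-style; has coconut cream, so not coconut-free — no
B: has coconut, so not coconut-free — no
C: has honey, so not honey-free — out
D: not usable as a sweetener; has oat flour, so not Whole30-style — out
E: dairy is permitted under the Whole30-style carve-out; nothing else excluded — keep
F: has coconut oil, so not coconut-free — reject
G: has soy lecithin, so not Whole30-style; has coconut oil, so not coconut-free (and 1 more) — out

A, B, C, D, F, G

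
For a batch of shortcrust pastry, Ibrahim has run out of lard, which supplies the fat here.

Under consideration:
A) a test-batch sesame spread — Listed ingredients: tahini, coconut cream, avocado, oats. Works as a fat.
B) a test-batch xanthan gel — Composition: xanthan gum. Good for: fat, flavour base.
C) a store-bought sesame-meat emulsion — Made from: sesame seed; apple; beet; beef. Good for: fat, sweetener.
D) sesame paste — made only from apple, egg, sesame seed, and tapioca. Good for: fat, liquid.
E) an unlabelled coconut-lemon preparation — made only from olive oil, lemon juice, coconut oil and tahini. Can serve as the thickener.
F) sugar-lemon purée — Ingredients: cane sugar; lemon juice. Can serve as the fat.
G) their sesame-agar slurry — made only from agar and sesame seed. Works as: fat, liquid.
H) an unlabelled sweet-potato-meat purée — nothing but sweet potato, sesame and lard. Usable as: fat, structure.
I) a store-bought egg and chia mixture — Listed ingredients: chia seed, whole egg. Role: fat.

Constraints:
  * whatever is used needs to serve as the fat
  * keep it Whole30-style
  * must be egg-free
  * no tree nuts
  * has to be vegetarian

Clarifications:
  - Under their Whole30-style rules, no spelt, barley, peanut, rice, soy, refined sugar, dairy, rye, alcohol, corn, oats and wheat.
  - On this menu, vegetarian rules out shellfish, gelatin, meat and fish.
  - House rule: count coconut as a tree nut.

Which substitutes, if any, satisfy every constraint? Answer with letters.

B, G

A: has oats, so not Whole30-style; has coconut cream, so not tree-nut-free — reject
B: only xanthan gum; none excluded — valid
C: has beef, so not vegetarian — out
D: has egg, so not egg-free — reject
E: not usable as a fat; has coconut oil, so not tree-nut-free — out
F: has cane sugar, so not Whole30-style — reject
G: vegetarian, Whole30-style — OK
H: has lard, so not vegetarian — out
I: has whole egg, so not egg-free — no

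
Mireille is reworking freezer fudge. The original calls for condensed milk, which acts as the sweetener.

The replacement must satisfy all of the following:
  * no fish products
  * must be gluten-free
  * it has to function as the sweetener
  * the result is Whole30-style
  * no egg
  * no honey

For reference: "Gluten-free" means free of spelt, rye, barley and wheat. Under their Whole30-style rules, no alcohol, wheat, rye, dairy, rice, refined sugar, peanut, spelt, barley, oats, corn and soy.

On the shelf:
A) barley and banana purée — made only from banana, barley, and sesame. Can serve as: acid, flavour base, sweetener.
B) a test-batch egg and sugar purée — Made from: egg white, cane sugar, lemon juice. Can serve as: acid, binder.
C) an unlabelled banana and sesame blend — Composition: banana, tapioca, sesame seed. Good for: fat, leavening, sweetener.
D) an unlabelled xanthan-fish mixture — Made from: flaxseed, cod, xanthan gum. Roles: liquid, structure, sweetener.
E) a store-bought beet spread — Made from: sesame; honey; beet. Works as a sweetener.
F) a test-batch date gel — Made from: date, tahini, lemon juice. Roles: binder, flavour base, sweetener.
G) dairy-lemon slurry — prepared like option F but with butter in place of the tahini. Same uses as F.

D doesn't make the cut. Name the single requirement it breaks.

usable as a sweetener: satisfied
gluten-free: satisfied
Whole30-style: satisfied
fish-free: has cod — fails
honey-free: satisfied
egg-free: satisfied

fish-free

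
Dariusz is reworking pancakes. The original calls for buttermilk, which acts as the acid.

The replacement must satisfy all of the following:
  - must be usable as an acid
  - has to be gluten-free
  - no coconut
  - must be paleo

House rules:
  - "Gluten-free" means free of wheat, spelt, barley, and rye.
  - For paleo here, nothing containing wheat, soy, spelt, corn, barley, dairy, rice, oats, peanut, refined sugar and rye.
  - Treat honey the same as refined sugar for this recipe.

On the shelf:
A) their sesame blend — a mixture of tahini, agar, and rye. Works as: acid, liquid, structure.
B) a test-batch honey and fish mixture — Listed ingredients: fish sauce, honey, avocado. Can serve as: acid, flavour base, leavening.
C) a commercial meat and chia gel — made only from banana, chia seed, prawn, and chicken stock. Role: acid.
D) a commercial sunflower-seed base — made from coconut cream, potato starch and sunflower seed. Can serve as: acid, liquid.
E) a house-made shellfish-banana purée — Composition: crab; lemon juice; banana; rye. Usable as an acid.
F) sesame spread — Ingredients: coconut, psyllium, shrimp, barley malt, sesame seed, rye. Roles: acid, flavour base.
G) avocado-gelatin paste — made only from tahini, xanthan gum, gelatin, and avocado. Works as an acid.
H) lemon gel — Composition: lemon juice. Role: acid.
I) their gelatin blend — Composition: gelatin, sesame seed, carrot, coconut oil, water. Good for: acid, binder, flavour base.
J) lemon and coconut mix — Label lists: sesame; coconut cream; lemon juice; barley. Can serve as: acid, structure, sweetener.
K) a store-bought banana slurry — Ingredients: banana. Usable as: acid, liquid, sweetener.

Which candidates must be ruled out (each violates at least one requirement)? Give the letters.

A: has rye, so not gluten-free; has rye, so not paleo — out
B: has honey, so not paleo — out
C: chicken stock and prawn etc. — none of it excluded — OK
D: has coconut cream, so not coconut-free — reject
E: has rye, so not gluten-free; has rye, so not paleo — reject
F: has barley malt, so not gluten-free; has barley malt, so not paleo (and 1 more) — reject
G: paleo, gluten-free — keep
H: only lemon juice; none excluded — OK
I: has coconut oil, so not coconut-free — no
J: has barley, so not gluten-free; has barley, so not paleo (and 1 more) — reject
K: every rule checks out — OK

A, B, D, E, F, I, J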